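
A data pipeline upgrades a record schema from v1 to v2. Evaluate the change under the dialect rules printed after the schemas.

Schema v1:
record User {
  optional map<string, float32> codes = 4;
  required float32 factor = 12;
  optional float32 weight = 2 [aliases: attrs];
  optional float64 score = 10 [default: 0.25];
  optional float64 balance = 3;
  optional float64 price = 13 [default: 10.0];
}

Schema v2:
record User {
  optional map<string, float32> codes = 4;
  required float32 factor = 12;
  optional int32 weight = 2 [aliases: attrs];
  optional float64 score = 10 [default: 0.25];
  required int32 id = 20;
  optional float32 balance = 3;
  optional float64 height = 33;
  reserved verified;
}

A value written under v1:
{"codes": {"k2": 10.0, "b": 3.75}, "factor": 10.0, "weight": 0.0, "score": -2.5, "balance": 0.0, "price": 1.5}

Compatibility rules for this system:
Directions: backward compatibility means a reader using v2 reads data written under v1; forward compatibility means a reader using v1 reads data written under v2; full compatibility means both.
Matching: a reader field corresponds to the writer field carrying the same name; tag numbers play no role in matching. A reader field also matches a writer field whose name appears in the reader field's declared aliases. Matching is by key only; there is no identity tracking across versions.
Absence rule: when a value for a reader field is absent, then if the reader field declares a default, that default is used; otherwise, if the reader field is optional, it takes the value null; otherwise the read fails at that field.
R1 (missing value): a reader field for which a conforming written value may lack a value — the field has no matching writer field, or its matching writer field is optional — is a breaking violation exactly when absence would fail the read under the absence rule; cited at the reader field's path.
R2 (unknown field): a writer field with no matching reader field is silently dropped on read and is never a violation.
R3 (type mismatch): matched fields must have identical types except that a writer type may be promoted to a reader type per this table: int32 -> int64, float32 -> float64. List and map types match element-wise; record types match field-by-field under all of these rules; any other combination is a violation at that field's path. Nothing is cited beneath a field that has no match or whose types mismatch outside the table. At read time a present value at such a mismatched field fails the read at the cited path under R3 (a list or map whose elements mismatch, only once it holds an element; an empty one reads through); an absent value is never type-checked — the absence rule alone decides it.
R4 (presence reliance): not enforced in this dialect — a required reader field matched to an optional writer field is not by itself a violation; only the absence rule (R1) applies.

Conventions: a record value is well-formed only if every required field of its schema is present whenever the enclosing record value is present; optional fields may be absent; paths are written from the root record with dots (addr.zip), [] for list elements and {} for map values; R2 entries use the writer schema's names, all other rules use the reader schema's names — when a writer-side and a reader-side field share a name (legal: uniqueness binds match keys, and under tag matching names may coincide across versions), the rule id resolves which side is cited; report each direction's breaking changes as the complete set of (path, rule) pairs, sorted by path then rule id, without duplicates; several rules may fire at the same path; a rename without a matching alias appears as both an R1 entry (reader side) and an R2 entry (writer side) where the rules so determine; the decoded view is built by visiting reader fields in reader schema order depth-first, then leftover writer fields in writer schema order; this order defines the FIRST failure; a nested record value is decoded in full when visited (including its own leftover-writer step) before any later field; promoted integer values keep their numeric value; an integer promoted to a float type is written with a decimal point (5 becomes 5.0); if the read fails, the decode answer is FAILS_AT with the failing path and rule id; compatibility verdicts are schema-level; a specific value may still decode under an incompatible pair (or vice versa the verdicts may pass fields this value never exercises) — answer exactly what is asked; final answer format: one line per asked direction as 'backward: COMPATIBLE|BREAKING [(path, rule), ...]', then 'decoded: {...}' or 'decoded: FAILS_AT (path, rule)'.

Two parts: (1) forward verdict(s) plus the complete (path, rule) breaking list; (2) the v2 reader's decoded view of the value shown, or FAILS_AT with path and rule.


forward: BREAKING [(weight, R3)]; decoded: FAILS_AT (weight, R3)

the writer's type comes first in each User pair
forward analysis of User with v1 as reader and v2 as writer:
  map<string, float32> -> map<string, float32>, writer optional: codes aligns to codes
  float32 -> float32, writer required: factor aligns to factor
  int32 -> float32, writer optional: weight aligns to weight
  float64 -> float64, writer optional: score aligns to score
  float32 -> float64, writer optional: balance aligns to balance
  price has no writer counterpart
  id (writer side), unknown to reader
  height (writer side), unknown to reader
  breaking: (weight, R3)
  => forward: BREAKING (1)
decode (reader v2):
  codes := {"k2": 10.0, "b": 3.75}
  factor := 10.0
  read fails at weight under R3
  => FAILS_AT (weight, R3)
the rest of the User diff is inert for this question:
  removed field price from record User -> fires no rule on User, leaving the asked answer as it is
  added field height to record User: optional float64, tag 33 (in v2 it sits last) -> fires no rule on User, leaving the asked answer as it is
  field balance in record User: type float64 changed to float32 -> matters only for User's backward compatibility — outside the asked direction
  added field id to record User: required int32, tag 20 (in v2 it sits immediately before balance) -> matters only for User's backward compatibility — outside the asked direction


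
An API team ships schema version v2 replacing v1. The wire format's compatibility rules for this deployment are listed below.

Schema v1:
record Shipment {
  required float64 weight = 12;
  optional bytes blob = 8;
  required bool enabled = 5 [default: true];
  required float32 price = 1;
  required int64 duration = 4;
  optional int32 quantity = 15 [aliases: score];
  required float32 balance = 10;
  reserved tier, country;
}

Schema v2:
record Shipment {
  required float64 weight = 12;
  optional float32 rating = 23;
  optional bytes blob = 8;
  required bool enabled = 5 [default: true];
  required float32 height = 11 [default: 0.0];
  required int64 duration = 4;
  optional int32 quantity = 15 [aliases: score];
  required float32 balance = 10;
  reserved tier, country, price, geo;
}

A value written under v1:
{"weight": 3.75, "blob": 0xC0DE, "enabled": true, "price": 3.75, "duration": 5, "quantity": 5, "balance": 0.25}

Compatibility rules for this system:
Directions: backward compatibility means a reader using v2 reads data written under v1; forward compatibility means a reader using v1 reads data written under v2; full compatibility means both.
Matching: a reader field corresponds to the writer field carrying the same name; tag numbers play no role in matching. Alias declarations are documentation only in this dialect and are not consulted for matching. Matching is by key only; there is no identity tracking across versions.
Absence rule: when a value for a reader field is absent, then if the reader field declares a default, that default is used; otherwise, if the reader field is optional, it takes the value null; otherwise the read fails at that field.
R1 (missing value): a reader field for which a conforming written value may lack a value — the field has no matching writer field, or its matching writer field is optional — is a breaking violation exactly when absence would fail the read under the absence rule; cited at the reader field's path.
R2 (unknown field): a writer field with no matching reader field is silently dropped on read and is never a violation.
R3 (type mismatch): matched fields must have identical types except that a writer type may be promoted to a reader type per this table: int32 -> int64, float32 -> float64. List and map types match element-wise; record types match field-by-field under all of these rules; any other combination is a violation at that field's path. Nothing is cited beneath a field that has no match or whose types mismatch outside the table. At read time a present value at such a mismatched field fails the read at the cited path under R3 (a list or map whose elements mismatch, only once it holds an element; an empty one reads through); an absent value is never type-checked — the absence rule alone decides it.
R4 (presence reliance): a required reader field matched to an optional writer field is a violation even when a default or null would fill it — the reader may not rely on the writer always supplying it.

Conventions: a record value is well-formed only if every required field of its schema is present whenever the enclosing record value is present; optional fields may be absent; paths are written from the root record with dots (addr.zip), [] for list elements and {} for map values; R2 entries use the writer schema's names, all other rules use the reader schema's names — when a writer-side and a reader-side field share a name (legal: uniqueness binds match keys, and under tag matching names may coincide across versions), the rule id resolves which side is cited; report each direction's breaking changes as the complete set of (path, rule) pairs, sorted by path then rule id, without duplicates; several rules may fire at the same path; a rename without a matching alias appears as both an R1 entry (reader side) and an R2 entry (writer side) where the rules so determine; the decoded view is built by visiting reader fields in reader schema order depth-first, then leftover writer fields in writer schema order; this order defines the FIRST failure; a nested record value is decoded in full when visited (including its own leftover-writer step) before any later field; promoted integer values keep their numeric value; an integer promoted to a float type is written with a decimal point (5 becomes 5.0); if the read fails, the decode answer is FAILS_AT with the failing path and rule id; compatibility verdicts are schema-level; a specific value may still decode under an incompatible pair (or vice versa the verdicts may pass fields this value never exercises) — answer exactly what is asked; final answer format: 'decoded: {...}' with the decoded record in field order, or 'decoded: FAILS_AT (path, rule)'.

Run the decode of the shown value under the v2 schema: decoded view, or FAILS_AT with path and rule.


decoded: {"weight": 3.75, "rating": null, "blob": 0xC0DE, "enabled": true, "height": 0.0, "duration": 5, "quantity": 5, "balance": 0.25}

each type pair in Shipment: writer, then reader
decode (reader v2):
  weight := 3.75
  rating := null (not supplied -> null)
  blob := 0xC0DE
  enabled := true
  height := 0.0 (no value, default fills)
  duration := 5
  quantity := 5
  balance := 0.25
  writer price: unmatched, discarded
  => decoded: {"weight": 3.75, "rating": null, "blob": 0xC0DE, "enabled": true, "height": 0.0, "duration": 5, "quantity": 5, "balance": 0.25}


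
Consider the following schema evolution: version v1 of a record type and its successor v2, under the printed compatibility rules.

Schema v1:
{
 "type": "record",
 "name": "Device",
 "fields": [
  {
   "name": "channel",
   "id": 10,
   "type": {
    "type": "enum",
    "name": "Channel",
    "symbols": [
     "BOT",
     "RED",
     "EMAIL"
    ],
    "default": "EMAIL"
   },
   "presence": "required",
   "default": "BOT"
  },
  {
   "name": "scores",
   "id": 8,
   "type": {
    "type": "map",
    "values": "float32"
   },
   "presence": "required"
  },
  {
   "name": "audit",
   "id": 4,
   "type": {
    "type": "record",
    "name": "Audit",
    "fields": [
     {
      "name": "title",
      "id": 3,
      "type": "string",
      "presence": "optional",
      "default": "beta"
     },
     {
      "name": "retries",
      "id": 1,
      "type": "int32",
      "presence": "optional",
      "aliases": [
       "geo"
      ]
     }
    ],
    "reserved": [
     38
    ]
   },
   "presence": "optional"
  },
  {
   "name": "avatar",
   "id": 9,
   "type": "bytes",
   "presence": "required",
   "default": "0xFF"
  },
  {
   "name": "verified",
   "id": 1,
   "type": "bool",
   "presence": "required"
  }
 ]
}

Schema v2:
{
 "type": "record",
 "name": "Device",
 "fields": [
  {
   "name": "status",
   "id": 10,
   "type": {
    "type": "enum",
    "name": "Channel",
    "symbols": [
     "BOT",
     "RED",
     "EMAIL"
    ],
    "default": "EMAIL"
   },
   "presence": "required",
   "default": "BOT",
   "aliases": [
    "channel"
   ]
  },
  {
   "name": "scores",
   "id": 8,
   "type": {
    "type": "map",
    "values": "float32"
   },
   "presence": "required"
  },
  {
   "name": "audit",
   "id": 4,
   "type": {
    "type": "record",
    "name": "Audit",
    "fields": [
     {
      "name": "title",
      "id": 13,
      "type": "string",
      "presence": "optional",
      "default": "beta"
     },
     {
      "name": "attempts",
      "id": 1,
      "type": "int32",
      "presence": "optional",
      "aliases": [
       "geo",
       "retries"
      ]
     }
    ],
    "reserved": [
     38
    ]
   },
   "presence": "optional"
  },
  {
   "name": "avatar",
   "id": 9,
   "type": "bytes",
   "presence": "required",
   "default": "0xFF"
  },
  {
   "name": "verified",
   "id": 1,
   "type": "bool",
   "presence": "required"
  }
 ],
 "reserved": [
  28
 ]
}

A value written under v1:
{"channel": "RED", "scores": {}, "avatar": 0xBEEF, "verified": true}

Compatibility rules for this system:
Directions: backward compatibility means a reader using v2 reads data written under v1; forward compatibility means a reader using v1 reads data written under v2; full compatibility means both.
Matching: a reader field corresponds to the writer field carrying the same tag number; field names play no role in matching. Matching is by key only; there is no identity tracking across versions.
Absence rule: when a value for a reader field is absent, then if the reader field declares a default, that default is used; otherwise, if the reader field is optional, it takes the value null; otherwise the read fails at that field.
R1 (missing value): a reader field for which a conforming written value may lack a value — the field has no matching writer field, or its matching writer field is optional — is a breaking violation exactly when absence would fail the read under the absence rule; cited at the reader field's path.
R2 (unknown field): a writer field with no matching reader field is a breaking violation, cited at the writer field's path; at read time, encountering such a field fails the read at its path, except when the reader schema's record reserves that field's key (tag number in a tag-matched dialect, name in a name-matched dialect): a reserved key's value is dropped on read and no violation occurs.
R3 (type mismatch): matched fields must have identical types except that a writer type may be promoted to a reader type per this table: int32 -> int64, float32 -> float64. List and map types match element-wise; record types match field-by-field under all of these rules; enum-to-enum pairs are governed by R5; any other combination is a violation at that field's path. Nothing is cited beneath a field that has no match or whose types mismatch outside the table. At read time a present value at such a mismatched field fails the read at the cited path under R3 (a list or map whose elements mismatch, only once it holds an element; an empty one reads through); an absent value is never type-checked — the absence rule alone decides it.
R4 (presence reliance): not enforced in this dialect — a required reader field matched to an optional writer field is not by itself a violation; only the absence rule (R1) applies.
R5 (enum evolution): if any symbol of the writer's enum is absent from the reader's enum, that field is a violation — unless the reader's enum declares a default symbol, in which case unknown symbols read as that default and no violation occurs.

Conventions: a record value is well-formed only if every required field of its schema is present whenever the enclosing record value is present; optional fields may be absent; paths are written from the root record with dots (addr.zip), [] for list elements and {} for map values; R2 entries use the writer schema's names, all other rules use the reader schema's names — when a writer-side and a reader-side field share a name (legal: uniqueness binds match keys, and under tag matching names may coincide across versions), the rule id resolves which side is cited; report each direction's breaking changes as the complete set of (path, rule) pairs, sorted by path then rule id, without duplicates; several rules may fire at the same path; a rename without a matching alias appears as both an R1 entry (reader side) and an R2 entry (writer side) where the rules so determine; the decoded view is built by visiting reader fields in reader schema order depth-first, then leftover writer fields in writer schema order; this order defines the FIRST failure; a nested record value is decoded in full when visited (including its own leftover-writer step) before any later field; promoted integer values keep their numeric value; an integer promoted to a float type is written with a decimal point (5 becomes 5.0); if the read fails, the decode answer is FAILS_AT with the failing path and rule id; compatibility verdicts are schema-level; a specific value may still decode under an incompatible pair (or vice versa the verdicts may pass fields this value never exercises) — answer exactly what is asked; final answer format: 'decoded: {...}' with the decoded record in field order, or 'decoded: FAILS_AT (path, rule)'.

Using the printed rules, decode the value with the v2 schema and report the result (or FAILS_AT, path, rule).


in Device below, arrows point writer -> reader
migrating the Device value to v2:
  status := "RED" (from writer channel)
  scores := {}
  audit := null (not supplied -> null)
  avatar := 0xBEEF
  verified := true
  => decoded: {"status": "RED", "scores": {}, "audit": null, "avatar": 0xBEEF, "verified": true}
ruling out the remaining Device differences:
  field title in record Audit: tag 3 changed to 13 -> a verdict-level change on Device — the shown value reads the same
  renamed field retries to attempts in record Audit (alias retries declared on the renamed field) -> fires no rule on Device under this dialect and leaves the result unchanged

decoded: {"status": "RED", "scores": {}, "audit": null, "avatar": 0xBEEF, "verified": true}


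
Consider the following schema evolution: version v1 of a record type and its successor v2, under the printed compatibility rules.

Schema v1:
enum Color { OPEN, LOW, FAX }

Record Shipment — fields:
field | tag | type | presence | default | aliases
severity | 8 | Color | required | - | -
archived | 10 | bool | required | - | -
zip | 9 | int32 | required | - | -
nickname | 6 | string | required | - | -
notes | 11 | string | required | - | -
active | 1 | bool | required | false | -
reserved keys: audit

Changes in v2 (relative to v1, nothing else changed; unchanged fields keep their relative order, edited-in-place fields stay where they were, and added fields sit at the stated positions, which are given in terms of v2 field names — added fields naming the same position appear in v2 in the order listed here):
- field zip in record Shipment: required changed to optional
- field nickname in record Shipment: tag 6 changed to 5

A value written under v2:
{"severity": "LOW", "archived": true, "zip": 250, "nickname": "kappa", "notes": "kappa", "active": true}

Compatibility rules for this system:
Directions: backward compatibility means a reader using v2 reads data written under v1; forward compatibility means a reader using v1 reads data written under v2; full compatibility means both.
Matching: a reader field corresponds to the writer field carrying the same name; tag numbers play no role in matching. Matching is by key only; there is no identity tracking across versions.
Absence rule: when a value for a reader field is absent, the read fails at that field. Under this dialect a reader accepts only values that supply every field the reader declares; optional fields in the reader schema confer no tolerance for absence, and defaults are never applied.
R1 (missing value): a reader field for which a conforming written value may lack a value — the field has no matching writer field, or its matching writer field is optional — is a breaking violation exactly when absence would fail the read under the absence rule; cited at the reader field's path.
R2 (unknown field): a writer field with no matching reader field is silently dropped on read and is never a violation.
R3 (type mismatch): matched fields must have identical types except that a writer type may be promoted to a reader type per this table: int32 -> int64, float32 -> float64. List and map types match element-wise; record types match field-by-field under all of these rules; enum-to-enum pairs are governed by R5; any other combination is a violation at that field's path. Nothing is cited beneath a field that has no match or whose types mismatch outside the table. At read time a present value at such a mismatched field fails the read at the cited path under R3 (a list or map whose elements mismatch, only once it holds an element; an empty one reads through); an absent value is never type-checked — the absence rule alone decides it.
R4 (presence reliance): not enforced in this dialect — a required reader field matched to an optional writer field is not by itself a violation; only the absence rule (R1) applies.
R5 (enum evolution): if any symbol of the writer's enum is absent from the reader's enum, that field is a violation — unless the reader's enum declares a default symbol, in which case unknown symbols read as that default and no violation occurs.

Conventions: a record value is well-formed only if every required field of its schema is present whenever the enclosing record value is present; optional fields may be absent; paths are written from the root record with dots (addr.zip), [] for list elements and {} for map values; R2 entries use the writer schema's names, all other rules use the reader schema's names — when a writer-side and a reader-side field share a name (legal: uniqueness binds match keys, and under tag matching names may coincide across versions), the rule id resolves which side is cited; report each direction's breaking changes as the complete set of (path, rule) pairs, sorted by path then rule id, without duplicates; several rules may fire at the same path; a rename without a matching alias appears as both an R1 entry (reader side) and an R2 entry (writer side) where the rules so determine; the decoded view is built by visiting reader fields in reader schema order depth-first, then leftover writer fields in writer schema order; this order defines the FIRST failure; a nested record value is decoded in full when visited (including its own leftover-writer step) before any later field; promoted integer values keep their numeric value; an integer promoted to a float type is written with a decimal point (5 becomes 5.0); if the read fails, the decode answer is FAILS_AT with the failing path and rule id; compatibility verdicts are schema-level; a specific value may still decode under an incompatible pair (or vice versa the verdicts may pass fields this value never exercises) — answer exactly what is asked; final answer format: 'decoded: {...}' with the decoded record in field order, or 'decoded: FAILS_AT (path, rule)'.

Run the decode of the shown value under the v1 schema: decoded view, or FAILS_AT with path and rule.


decoded: {"severity": "LOW", "archived": true, "zip": 250, "nickname": "kappa", "notes": "kappa", "active": true}

the writer's type comes first in each Shipment pair
decode walk for Shipment under reader schema v1:
  severity := "LOW"
  archived := true
  zip := 250
  nickname := "kappa"
  notes := "kappa"
  active := true
  => decoded: {"severity": "LOW", "archived": true, "zip": 250, "nickname": "kappa", "notes": "kappa", "active": true}
remaining Shipment differences; none change what is asked:
  field zip in record Shipment: required changed to optional -> matters for Shipment compatibility verdicts, not for this value's decode
  field nickname in record Shipment: tag 6 changed to 5 -> triggers nothing under the printed rules; the Shipment answer is the same either way


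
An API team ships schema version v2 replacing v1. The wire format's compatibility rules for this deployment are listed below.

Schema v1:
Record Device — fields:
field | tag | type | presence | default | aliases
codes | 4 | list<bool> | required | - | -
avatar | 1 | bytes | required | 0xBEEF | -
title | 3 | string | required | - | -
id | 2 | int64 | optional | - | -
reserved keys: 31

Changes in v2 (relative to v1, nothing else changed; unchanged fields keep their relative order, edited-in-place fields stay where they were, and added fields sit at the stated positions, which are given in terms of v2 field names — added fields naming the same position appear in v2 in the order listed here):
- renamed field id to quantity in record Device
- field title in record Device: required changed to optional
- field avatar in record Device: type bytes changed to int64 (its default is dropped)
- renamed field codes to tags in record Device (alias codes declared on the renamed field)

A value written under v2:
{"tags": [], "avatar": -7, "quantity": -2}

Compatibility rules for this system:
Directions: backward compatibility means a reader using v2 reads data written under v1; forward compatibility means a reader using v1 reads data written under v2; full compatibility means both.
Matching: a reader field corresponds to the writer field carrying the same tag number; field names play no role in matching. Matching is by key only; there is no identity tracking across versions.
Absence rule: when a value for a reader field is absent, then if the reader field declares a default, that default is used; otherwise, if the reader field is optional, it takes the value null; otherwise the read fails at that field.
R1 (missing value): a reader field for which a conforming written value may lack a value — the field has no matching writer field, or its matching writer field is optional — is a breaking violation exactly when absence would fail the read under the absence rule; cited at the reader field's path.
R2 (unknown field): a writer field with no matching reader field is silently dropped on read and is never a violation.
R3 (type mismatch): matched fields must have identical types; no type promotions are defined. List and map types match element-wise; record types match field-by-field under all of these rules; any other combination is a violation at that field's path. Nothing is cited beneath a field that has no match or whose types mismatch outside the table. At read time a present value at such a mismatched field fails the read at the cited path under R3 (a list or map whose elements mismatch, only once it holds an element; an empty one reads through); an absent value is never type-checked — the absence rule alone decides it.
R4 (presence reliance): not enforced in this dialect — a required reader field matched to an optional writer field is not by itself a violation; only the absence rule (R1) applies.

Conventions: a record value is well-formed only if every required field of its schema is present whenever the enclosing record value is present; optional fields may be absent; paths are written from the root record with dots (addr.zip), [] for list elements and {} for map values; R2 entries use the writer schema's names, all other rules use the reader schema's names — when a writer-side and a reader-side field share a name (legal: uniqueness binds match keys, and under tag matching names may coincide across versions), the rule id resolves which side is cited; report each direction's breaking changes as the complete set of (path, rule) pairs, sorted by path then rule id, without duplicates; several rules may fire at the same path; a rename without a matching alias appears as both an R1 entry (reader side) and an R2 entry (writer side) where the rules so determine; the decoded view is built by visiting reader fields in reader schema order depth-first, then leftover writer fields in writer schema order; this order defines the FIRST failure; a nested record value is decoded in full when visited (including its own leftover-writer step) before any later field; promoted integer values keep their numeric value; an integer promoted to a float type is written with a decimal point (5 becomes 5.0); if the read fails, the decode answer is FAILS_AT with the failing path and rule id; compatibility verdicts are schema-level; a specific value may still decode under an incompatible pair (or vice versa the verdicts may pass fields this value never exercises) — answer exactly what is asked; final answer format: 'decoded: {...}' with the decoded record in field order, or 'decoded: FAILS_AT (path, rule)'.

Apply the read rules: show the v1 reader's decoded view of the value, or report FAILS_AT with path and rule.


in Device below, arrows point writer -> reader
migrating the Device value to v1:
  codes := [] (from writer tags)
  read fails at avatar under R3
  => FAILS_AT (avatar, R3)
the other Device changes do not affect what is asked:
  renamed field id to quantity in record Device -> fires no rule on Device under this dialect and leaves the result unchanged
  field title in record Device: required changed to optional -> matters for Device compatibility verdicts, not for this value's decode
  renamed field codes to tags in record Device (alias codes declared on the renamed field) -> fires no rule on Device under this dialect and leaves the result unchanged

decoded: FAILS_AT (avatar, R3)


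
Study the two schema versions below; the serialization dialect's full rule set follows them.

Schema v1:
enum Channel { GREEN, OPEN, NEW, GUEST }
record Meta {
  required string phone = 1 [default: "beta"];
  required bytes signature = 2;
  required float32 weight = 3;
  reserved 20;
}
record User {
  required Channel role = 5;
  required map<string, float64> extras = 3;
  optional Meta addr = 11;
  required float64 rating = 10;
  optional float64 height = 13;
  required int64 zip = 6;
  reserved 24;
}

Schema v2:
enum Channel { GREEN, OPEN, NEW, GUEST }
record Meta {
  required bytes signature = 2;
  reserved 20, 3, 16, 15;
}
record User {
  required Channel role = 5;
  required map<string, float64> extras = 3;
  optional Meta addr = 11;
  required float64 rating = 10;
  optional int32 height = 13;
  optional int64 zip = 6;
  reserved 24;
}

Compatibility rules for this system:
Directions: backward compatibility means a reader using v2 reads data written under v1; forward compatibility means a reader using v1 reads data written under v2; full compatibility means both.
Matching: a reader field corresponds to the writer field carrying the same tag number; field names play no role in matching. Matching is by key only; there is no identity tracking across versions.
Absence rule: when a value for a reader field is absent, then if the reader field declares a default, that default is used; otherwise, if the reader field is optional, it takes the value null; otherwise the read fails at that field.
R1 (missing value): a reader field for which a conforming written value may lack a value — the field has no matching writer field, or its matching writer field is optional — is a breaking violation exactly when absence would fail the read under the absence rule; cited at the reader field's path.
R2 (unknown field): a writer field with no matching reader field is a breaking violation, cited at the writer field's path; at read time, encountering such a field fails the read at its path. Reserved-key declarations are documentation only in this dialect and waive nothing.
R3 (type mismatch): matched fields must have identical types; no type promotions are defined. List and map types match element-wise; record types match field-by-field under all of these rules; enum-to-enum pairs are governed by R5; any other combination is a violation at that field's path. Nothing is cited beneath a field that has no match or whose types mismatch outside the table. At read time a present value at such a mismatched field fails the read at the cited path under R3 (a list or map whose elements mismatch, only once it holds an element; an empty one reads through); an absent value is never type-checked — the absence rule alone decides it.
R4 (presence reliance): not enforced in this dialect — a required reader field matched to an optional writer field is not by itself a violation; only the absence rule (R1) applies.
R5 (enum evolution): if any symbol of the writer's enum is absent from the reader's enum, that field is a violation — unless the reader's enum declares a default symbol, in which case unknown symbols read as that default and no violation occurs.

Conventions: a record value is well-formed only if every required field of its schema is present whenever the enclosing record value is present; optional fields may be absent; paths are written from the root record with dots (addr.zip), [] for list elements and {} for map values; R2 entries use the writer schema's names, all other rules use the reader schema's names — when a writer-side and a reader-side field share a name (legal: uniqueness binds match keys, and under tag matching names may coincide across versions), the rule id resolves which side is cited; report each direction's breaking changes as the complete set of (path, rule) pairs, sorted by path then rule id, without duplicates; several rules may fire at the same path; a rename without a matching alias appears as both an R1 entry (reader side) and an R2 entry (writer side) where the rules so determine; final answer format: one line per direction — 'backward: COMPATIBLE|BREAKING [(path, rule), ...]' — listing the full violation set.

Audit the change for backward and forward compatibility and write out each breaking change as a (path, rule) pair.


in User below, arrows point writer -> reader
backward for User (reader v2, writer v1):
  role: paired with writer role (Channel -> Channel; writer required)
  extras: paired with writer extras (map<string, float64> -> map<string, float64>; writer required)
  addr: paired with writer addr (Meta -> Meta; writer optional)
  rating: paired with writer rating (float64 -> float64; writer required)
  height: paired with writer height (float64 -> int32; writer optional)
  zip: paired with writer zip (int64 -> int64; writer required)
  addr.signature: paired with writer addr.signature (bytes -> bytes; writer required)
  leftover writer field: addr.phone
  leftover writer field: addr.weight
  R2 fires at addr.phone
  R2 fires at addr.weight
  R3 fires at height
  => backward verdict for User: BREAKING, 3 violation(s)
forward for User (reader v1, writer v2):
  role: paired with writer role (Channel -> Channel; writer required)
  extras: paired with writer extras (map<string, float64> -> map<string, float64>; writer required)
  addr: paired with writer addr (Meta -> Meta; writer optional)
  rating: paired with writer rating (float64 -> float64; writer required)
  height: paired with writer height (int32 -> float64; writer optional)
  zip: paired with writer zip (int64 -> int64; writer optional)
  addr.phone has no writer counterpart
  addr.signature: paired with writer addr.signature (bytes -> bytes; writer required)
  addr.weight has no writer counterpart
  R1 fires at addr.weight
  R3 fires at height
  R1 fires at zip
  => forward verdict for User: BREAKING, 3 violation(s)

backward: BREAKING [(addr.phone, R2), (addr.weight, R2), (height, R3)]; forward: BREAKING [(addr.weight, R1), (height, R3), (zip, R1)]


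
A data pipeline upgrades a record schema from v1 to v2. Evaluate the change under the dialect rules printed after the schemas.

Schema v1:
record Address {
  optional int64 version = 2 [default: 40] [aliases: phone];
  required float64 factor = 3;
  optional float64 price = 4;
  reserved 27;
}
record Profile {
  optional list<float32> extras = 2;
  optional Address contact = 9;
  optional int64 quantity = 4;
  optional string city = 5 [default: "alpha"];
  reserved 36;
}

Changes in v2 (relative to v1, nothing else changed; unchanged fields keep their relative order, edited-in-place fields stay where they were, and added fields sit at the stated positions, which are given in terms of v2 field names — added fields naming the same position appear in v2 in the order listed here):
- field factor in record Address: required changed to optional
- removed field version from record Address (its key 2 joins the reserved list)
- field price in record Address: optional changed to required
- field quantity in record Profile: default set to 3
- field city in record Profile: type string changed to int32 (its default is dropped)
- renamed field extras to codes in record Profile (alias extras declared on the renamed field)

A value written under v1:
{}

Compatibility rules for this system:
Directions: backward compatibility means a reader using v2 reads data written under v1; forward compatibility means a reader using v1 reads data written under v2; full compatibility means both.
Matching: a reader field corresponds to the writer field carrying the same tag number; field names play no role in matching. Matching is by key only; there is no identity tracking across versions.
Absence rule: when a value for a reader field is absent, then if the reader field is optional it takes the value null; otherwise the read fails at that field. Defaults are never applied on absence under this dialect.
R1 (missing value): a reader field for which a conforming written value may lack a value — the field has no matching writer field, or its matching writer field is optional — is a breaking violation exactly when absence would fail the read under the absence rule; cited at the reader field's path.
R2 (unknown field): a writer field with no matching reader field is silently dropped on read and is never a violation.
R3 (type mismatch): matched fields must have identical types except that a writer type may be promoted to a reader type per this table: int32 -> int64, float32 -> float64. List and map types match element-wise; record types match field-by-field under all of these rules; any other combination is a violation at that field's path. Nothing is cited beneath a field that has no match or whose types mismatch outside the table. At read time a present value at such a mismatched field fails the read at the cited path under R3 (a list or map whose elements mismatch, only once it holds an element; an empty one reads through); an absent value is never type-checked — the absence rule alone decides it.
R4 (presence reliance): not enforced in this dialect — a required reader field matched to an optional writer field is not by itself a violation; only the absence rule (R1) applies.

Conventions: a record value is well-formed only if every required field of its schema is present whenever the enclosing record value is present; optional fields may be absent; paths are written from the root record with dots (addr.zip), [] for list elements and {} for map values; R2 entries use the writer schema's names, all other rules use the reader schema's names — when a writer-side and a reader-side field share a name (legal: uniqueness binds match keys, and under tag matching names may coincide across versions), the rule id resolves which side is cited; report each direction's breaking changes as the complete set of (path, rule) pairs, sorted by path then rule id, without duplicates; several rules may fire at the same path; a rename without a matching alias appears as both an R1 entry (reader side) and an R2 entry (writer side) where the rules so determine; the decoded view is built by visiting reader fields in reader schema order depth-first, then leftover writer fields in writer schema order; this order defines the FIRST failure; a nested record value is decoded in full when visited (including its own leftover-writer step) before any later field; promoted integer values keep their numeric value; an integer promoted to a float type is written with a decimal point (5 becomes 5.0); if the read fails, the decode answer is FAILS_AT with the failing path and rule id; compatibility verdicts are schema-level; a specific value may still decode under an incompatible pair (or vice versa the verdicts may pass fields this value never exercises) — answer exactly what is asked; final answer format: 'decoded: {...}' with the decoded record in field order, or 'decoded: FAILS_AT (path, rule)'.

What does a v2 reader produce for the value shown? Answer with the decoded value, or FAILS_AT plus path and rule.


in Profile below, arrows point writer -> reader
migrating the Profile value to v2:
  codes := null (absent, optional -> null)
  contact := null (absent, optional -> null)
  quantity := null (absent, optional -> null)
  city := null (absent, optional -> null)
  => decoded: {"codes": null, "contact": null, "quantity": null, "city": null}
the rest of the Profile diff is inert for this question:
  field factor in record Address: required changed to optional -> matters for Profile compatibility verdicts, not for this value's decode
  removed field version from record Address (its key 2 joins the reserved list) -> no rule fires on it and the decoded Profile view is identical with or without it
  field price in record Address: optional changed to required -> matters for Profile compatibility verdicts, not for this value's decode
  field quantity in record Profile: default set to 3 -> no rule fires on it and the decoded Profile view is identical with or without it
  field city in record Profile: type string changed to int32 (its default is dropped) -> matters for Profile compatibility verdicts, not for this value's decode

decoded: {"codes": null, "contact": null, "quantity": null, "city": null}
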